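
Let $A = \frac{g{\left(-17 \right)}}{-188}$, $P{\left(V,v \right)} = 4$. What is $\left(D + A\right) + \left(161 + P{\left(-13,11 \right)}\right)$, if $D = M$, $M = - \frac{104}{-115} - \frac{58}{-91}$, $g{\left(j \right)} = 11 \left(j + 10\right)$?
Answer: $\frac{328463297}{1967420} \approx 166.95$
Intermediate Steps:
$g{\left(j \right)} = 110 + 11 j$ ($g{\left(j \right)} = 11 \left(10 + j\right) = 110 + 11 j$)
$M = \frac{16134}{10465}$ ($M = \left(-104\right) \left(- \frac{1}{115}\right) - - \frac{58}{91} = \frac{104}{115} + \frac{58}{91} = \frac{16134}{10465} \approx 1.5417$)
$D = \frac{16134}{10465} \approx 1.5417$
$A = \frac{77}{188}$ ($A = \frac{110 + 11 \left(-17\right)}{-188} = \left(110 - 187\right) \left(- \frac{1}{188}\right) = \left(-77\right) \left(- \frac{1}{188}\right) = \frac{77}{188} \approx 0.40957$)
$\left(D + A\right) + \left(161 + P{\left(-13,11 \right)}\right) = \left(\frac{16134}{10465} + \frac{77}{188}\right) + \left(161 + 4\right) = \frac{3838997}{1967420} + 165 = \frac{328463297}{1967420}$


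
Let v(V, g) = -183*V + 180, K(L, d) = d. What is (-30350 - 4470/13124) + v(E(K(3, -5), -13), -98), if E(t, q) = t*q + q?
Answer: -260421767/6562 ≈ -39686.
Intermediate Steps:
E(t, q) = q + q*t (E(t, q) = q*t + q = q + q*t)
v(V, g) = 180 - 183*V
(-30350 - 4470/13124) + v(E(K(3, -5), -13), -98) = (-30350 - 4470/13124) + (180 - (-2379)*(1 - 5)) = (-30350 - 4470*1/13124) + (180 - (-2379)*(-4)) = (-30350 - 2235/6562) + (180 - 183*52) = -199158935/6562 + (180 - 9516) = -199158935/6562 - 9336 = -260421767/6562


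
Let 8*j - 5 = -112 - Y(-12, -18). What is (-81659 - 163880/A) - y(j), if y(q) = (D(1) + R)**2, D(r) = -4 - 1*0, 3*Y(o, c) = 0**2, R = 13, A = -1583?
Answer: -129230540/1583 ≈ -81637.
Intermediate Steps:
Y(o, c) = 0 (Y(o, c) = (1/3)*0**2 = (1/3)*0 = 0)
j = -107/8 (j = 5/8 + (-112 - 1*0)/8 = 5/8 + (-112 + 0)/8 = 5/8 + (1/8)*(-112) = 5/8 - 14 = -107/8 ≈ -13.375)
D(r) = -4 (D(r) = -4 + 0 = -4)
y(q) = 81 (y(q) = (-4 + 13)**2 = 9**2 = 81)
(-81659 - 163880/A) - y(j) = (-81659 - 163880/(-1583)) - 1*81 = (-81659 - 163880*(-1/1583)) - 81 = (-81659 + 163880/1583) - 81 = -129102317/1583 - 81 = -129230540/1583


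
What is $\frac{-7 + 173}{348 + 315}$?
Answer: $\frac{166}{663} \approx 0.25038$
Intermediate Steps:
$\frac{-7 + 173}{348 + 315} = \frac{166}{663}$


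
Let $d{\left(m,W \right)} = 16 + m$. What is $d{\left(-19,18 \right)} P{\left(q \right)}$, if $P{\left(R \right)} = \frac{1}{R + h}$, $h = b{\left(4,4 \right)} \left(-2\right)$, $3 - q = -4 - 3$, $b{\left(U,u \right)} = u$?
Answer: $- \frac{3}{2} \approx -1.5$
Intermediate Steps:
$q = 10$ ($q = 3 - \left(-4 - 3\right) = 3 - -7 = 3 + 7 = 10$)
$h = -8$ ($h = 4 \left(-2\right) = -8$)
$P{\left(R \right)} = \frac{1}{-8 + R}$ ($P{\left(R \right)} = \frac{1}{R - 8} = \frac{1}{-8 + R}$)
$d{\left(-19,18 \right)} P{\left(q \right)} = \frac{16 - 19}{-8 + 10} = - \frac{3}{2}$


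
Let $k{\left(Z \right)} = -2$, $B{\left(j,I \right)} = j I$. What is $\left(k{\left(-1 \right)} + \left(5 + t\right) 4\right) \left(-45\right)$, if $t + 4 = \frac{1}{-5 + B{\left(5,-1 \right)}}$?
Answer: $-72$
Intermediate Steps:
$B{\left(j,I \right)} = I j$
$t = - \frac{41}{10}$ ($t = -4 + \frac{1}{-5 - 5} = -4 + \frac{1}{-10} = -4 - \frac{1}{10} = - \frac{41}{10} \approx -4.1$)
$\left(k{\left(-1 \right)} + \left(5 + t\right) 4\right) \left(-45\right) = \left(-2 + \left(5 - \frac{41}{10}\right) 4\right) \left(-45\right) = \left(-2 + \frac{9}{10} \cdot 4\right) \left(-45\right) = \left(-2 + \frac{18}{5}\right) \left(-45\right) = \frac{8}{5} \left(-45\right) = -72$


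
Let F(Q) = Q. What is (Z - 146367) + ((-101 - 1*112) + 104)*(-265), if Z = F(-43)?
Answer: -117525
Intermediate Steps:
Z = -43
(Z - 146367) + ((-101 - 1*112) + 104)*(-265) = (-43 - 146367) + ((-101 - 1*112) + 104)*(-265) = -146410 + ((-101 - 112) + 104)*(-265) = -146410 + (-213 + 104)*(-265) = -146410 - 109*(-265) = -146410 + 28885 = -117525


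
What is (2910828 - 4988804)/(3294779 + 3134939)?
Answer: -1038988/3214859 ≈ -0.32318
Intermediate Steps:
(2910828 - 4988804)/(3294779 + 3134939) = -2077976/6429718 = -2077976*1/6429718 = -1038988/3214859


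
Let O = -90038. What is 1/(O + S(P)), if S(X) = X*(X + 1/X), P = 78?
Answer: -1/83953 ≈ -1.1911e-5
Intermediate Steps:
1/(O + S(P)) = 1/(-90038 + (1 + 78**2)) = 1/(-90038 + (1 + 6084)) = 1/(-90038 + 6085) = 1/(-83953) = -1/83953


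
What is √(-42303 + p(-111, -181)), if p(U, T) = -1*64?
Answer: I*√42367 ≈ 205.83*I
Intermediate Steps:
p(U, T) = -64
√(-42303 + p(-111, -181)) = √(-42303 - 64) = √(-42367) = I*√42367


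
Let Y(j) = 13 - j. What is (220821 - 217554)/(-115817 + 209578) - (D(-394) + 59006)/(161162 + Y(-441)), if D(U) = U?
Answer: -1241880065/3788319444 ≈ -0.32782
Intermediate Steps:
(220821 - 217554)/(-115817 + 209578) - (D(-394) + 59006)/(161162 + Y(-441)) = (220821 - 217554)/(-115817 + 209578) - (-394 + 59006)/(161162 + (13 - 1*(-441))) = 3267/93761 - 58612/(161162 + (13 + 441)) = 3267*(1/93761) - 58612/(161162 + 454) = 3267/93761 - 58612/161616 = 3267/93761 - 1*14653/40404 = 3267/93761 - 14653/40404 = -1241880065/3788319444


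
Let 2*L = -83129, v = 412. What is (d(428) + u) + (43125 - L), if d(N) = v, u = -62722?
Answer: 44759/2 ≈ 22380.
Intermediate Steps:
L = -83129/2 (L = (½)*(-83129) = -83129/2 ≈ -41565.)
d(N) = 412
(d(428) + u) + (43125 - L) = (412 - 62722) + (43125 - 1*(-83129/2)) = -62310 + (43125 + 83129/2) = -62310 + 169379/2 = 44759/2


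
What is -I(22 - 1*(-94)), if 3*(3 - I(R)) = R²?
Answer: 13447/3 ≈ 4482.3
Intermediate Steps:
I(R) = 3 - R²/3
-I(22 - 1*(-94)) = -(3 - (22 - 1*(-94))²/3) = -(3 - (22 + 94)²/3) = -(3 - ⅓*116²) = -(3 - ⅓*13456) = -(3 - 13456/3) = -1*(-13447/3) = 13447/3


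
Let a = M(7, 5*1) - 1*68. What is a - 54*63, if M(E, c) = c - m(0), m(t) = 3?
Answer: -3468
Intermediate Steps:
M(E, c) = -3 + c (M(E, c) = c - 1*3 = c - 3 = -3 + c)
a = -66 (a = (-3 + 5*1) - 1*68 = (-3 + 5) - 68 = 2 - 68 = -66)
a - 54*63 = -66 - 54*63 = -66 - 3402 = -3468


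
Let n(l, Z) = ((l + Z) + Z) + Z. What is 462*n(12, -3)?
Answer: 1386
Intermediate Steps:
n(l, Z) = l + 3*Z (n(l, Z) = ((Z + l) + Z) + Z = (l + 2*Z) + Z = l + 3*Z)
462*n(12, -3) = 462*(12 + 3*(-3)) = 462*(12 - 9) = 462*3 = 1386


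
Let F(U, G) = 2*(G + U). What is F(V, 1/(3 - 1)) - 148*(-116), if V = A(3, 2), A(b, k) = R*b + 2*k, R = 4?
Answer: 17201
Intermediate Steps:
A(b, k) = 2*k + 4*b (A(b, k) = 4*b + 2*k = 2*k + 4*b)
V = 16 (V = 2*2 + 4*3 = 4 + 12 = 16)
F(U, G) = 2*G + 2*U
F(V, 1/(3 - 1)) - 148*(-116) = (2/(3 - 1) + 2*16) - 148*(-116) = (2/2 + 32) + 17168 = (2*(1/2) + 32) + 17168 = (1 + 32) + 17168 = 33 + 17168 = 17201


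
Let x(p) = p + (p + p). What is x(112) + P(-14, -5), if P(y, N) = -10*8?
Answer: 256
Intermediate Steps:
P(y, N) = -80
x(p) = 3*p (x(p) = p + 2*p = 3*p)
x(112) + P(-14, -5) = 3*112 - 80 = 336 - 80 = 256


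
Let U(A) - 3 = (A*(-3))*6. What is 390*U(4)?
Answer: -26910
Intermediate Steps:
U(A) = 3 - 18*A (U(A) = 3 + (A*(-3))*6 = 3 - 3*A*6 = 3 - 18*A)
390*U(4) = 390*(3 - 18*4) = 390*(3 - 72) = 390*(-69) = -26910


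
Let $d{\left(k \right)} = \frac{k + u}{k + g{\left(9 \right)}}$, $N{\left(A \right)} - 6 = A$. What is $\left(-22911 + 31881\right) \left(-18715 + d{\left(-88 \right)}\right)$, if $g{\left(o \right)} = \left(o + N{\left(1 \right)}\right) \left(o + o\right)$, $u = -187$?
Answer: $- \frac{671543535}{4} \approx -1.6789 \cdot 10^{8}$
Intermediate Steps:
$N{\left(A \right)} = 6 + A$
$g{\left(o \right)} = 2 o \left(7 + o\right)$ ($g{\left(o \right)} = \left(o + \left(6 + 1\right)\right) \left(o + o\right) = \left(o + 7\right) 2 o = \left(7 + o\right) 2 o = 2 o \left(7 + o\right)$)
$d{\left(k \right)} = \frac{-187 + k}{288 + k}$ ($d{\left(k \right)} = \frac{k - 187}{k + 2 \cdot 9 \left(7 + 9\right)} = \frac{-187 + k}{k + 2 \cdot 9 \cdot 16} = \frac{-187 + k}{k + 288} = \frac{-187 + k}{288 + k}$)
$\left(-22911 + 31881\right) \left(-18715 + d{\left(-88 \right)}\right) = \left(-22911 + 31881\right) \left(-18715 + \frac{-187 - 88}{288 - 88}\right) = 8970 \left(-18715 + \frac{1}{200} \left(-275\right)\right) = 8970 \left(-18715 - \frac{11}{8}\right) = 8970 \left(- \frac{149731}{8}\right) = - \frac{671543535}{4}$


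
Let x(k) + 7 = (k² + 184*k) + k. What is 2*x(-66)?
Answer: -15722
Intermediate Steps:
x(k) = -7 + k² + 185*k (x(k) = -7 + ((k² + 184*k) + k) = -7 + (k² + 185*k) = -7 + k² + 185*k)
2*x(-66) = 2*(-7 + (-66)² + 185*(-66)) = 2*(-7 + 4356 - 12210) = 2*(-7861) = -15722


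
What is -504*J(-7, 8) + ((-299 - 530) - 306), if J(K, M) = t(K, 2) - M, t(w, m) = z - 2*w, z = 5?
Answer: -6679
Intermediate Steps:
t(w, m) = 5 - 2*w
J(K, M) = 5 - M - 2*K (J(K, M) = (5 - 2*K) - M = 5 - M - 2*K)
-504*J(-7, 8) + ((-299 - 530) - 306) = -504*(5 - 1*8 - 2*(-7)) + ((-299 - 530) - 306) = -504*(5 - 8 + 14) + (-829 - 306) = -504*11 - 1135 = -5544 - 1135 = -6679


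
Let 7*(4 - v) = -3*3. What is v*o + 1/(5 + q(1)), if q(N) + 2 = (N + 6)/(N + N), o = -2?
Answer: -948/91 ≈ -10.418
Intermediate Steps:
q(N) = -2 + (6 + N)/(2*N) (q(N) = -2 + (N + 6)/(N + N) = -2 + (6 + N)/((2*N)) = -2 + (6 + N)*(1/(2*N)) = -2 + (6 + N)/(2*N))
v = 37/7 (v = 4 - (-3)*3/7 = 4 - ⅐*(-9) = 4 + 9/7 = 37/7 ≈ 5.2857)
v*o + 1/(5 + q(1)) = (37/7)*(-2) + 1/(5 + (-3/2 + 3/1)) = -74/7 + 1/(5 + (-3/2 + 3*1)) = -74/7 + 1/(5 + (-3/2 + 3)) = -74/7 + 1/(5 + 3/2) = -74/7 + 1/(13/2) = -74/7 + 2/13 = -948/91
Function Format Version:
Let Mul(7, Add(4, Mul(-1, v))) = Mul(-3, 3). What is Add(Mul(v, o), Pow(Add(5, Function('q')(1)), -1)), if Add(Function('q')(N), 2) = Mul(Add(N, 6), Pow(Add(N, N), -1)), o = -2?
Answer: Rational(-948, 91) ≈ -10.418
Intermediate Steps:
Function('q')(N) = Add(-2, Mul(Rational(1, 2), Pow(N, -1), Add(6, N))) (Function('q')(N) = Add(-2, Mul(Add(N, 6), Pow(Add(N, N), -1))) = Add(-2, Mul(Add(6, N), Pow(Mul(2, N), -1))) = Add(-2, Mul(Add(6, N), Mul(Rational(1, 2), Pow(N, -1)))) = Add(-2, Mul(Rational(1, 2), Pow(N, -1), Add(6, N))))
v = Rational(37, 7) (v = Add(4, Mul(Rational(-1, 7), Mul(-3, 3))) = Add(4, Mul(Rational(-1, 7), -9)) = Add(4, Rational(9, 7)) = Rational(37, 7) ≈ 5.2857)
Add(Mul(v, o), Pow(Add(5, Function('q')(1)), -1)) = Add(Mul(Rational(37, 7), -2), Pow(Add(5, Add(Rational(-3, 2), Mul(3, Pow(1, -1)))), -1)) = Add(Rational(-74, 7), Pow(Add(5, Add(Rational(-3, 2), Mul(3, 1))), -1)) = Add(Rational(-74, 7), Pow(Add(5, Add(Rational(-3, 2), 3)), -1)) = Add(Rational(-74, 7), Pow(Add(5, Rational(3, 2)), -1)) = Add(Rational(-74, 7), Pow(Rational(13, 2), -1)) = Add(Rational(-74, 7), Rational(2, 13)) = Rational(-948, 91)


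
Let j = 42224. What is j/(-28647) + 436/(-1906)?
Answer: -46484518/27300591 ≈ -1.7027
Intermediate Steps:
j/(-28647) + 436/(-1906) = 42224/(-28647) + 436/(-1906) = 42224*(-1/28647) + 436*(-1/1906) = -42224/28647 - 218/953 = -46484518/27300591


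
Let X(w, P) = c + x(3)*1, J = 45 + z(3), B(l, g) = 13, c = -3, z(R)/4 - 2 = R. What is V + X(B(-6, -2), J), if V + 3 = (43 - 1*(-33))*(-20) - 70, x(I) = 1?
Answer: -1595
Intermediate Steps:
z(R) = 8 + 4*R
J = 65 (J = 45 + (8 + 4*3) = 45 + (8 + 12) = 45 + 20 = 65)
X(w, P) = -2 (X(w, P) = -3 + 1*1 = -3 + 1 = -2)
V = -1593 (V = -3 + ((43 - 1*(-33))*(-20) - 70) = -3 + ((43 + 33)*(-20) - 70) = -3 + (76*(-20) - 70) = -3 + (-1520 - 70) = -3 - 1590 = -1593)
V + X(B(-6, -2), J) = -1593 - 2 = -1595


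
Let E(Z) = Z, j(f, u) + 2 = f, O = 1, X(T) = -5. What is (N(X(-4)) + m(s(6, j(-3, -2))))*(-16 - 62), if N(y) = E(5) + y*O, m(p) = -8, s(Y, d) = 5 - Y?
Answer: 624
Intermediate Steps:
j(f, u) = -2 + f
N(y) = 5 + y (N(y) = 5 + y*1 = 5 + y)
(N(X(-4)) + m(s(6, j(-3, -2))))*(-16 - 62) = ((5 - 5) - 8)*(-16 - 62) = (0 - 8)*(-78) = -8*(-78) = 624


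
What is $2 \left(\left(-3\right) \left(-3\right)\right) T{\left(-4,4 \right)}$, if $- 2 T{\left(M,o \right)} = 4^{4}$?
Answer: $-2304$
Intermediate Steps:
$T{\left(M,o \right)} = -128$ ($T{\left(M,o \right)} = - \frac{4^{4}}{2} = \left(- \frac{1}{2}\right) 256 = -128$)
$2 \left(\left(-3\right) \left(-3\right)\right) T{\left(-4,4 \right)} = 2 \left(\left(-3\right) \left(-3\right)\right) \left(-128\right) = 2 \cdot 9 \left(-128\right) = 18 \left(-128\right) = -2304$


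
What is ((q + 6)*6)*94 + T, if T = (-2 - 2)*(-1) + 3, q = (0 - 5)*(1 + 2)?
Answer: -5069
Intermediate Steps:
q = -15 (q = -5*3 = -15)
T = 7 (T = -4*(-1) + 3 = 4 + 3 = 7)
((q + 6)*6)*94 + T = ((-15 + 6)*6)*94 + 7 = -9*6*94 + 7 = -54*94 + 7 = -5076 + 7 = -5069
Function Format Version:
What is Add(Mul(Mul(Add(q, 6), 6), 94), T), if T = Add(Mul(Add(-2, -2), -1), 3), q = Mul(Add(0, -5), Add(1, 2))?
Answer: -5069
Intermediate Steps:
q = -15 (q = Mul(-5, 3) = -15)
T = 7 (T = Add(Mul(-4, -1), 3) = Add(4, 3) = 7)
Add(Mul(Mul(Add(q, 6), 6), 94), T) = Add(Mul(Mul(Add(-15, 6), 6), 94), 7) = Add(Mul(Mul(-9, 6), 94), 7) = Add(Mul(-54, 94), 7) = Add(-5076, 7) = -5069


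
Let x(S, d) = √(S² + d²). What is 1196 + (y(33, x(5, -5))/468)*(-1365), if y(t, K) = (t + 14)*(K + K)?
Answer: 1196 - 8225*√2/6 ≈ -742.65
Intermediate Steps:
y(t, K) = 2*K*(14 + t) (y(t, K) = (14 + t)*(2*K) = 2*K*(14 + t))
1196 + (y(33, x(5, -5))/468)*(-1365) = 1196 + ((2*√(5² + (-5)²)*(14 + 33))/468)*(-1365) = 1196 + ((2*√(25 + 25)*47)*(1/468))*(-1365) = 1196 + ((2*√50*47)*(1/468))*(-1365) = 1196 + ((2*(5*√2)*47)*(1/468))*(-1365) = 1196 + ((470*√2)*(1/468))*(-1365) = 1196 + (235*√2/234)*(-1365) = 1196 - 8225*√2/6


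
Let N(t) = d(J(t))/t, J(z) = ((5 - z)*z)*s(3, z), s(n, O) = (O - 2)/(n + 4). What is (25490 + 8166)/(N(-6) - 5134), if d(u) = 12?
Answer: -4207/642 ≈ -6.5530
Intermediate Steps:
s(n, O) = (-2 + O)/(4 + n)
J(z) = z*(5 - z)*(-2/7 + z/7) (J(z) = ((5 - z)*z)*((-2 + z)/(4 + 3)) = (z*(5 - z))*((-2 + z)/7) = (z*(5 - z))*(-2/7 + z/7) = z*(5 - z)*(-2/7 + z/7))
N(t) = 12/t
(25490 + 8166)/(N(-6) - 5134) = (25490 + 8166)/(12/(-6) - 5134) = 33656/(12*(-1/6) - 5134) = 33656/(-2 - 5134) = 33656/(-5136) = 33656*(-1/5136) = -4207/642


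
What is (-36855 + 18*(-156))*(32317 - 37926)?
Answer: 222469767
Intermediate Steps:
(-36855 + 18*(-156))*(32317 - 37926) = (-36855 - 2808)*(-5609) = -39663*(-5609) = 222469767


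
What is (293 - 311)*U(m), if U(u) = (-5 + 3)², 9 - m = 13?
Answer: -72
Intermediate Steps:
m = -4 (m = 9 - 1*13 = 9 - 13 = -4)
U(u) = 4 (U(u) = (-2)² = 4)
(293 - 311)*U(m) = (293 - 311)*4 = -18*4 = -72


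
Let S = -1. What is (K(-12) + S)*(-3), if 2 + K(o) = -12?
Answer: 45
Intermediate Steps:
K(o) = -14 (K(o) = -2 - 12 = -14)
(K(-12) + S)*(-3) = (-14 - 1)*(-3) = -15*(-3) = 45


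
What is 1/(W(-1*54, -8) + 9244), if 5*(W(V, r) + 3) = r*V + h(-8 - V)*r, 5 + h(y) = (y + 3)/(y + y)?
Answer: 115/1073473 ≈ 0.00010713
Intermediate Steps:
h(y) = -5 + (3 + y)/(2*y) (h(y) = -5 + (y + 3)/(y + y) = -5 + (3 + y)/((2*y)) = -5 + (3 + y)*(1/(2*y)) = -5 + (3 + y)/(2*y))
W(V, r) = -3 + V*r/5 + 3*r*(25 + 3*V)/(10*(-8 - V)) (W(V, r) = -3 + (r*V + (3*(1 - 3*(-8 - V))/(2*(-8 - V)))*r)/5 = -3 + (V*r + (3*(1 + (24 + 3*V))/(2*(-8 - V)))*r)/5 = -3 + (V*r + (3*(25 + 3*V)/(2*(-8 - V)))*r)/5 = -3 + (V*r + 3*r*(25 + 3*V)/(2*(-8 - V)))/5 = -3 + (V*r/5 + 3*r*(25 + 3*V)/(10*(-8 - V))) = -3 + V*r/5 + 3*r*(25 + 3*V)/(10*(-8 - V)))
1/(W(-1*54, -8) + 9244) = 1/((-3*(-8)*(25 + 3*(-1*54)) + 2*(-15 - 1*54*(-8))*(8 - 1*54))/(10*(8 - 1*54)) + 9244) = 1/((-3*(-8)*(25 + 3*(-54)) + 2*(-15 - 54*(-8))*(8 - 54))/(10*(8 - 54)) + 9244) = 1/((1/10)*(-3*(-8)*(25 - 162) + 2*(-15 + 432)*(-46))/(-46) + 9244) = 1/((1/10)*(-1/46)*(-3*(-8)*(-137) + 2*417*(-46)) + 9244) = 1/((1/10)*(-1/46)*(-3288 - 38364) + 9244) = 1/((1/10)*(-1/46)*(-41652) + 9244) = 1/(10413/115 + 9244) = 1/(1073473/115) = 115/1073473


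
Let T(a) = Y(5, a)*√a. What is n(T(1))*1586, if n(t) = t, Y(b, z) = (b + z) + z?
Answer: 11102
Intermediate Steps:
Y(b, z) = b + 2*z
T(a) = √a*(5 + 2*a) (T(a) = (5 + 2*a)*√a = √a*(5 + 2*a))
n(T(1))*1586 = (√1*(5 + 2*1))*1586 = (1*(5 + 2))*1586 = (1*7)*1586 = 7*1586 = 11102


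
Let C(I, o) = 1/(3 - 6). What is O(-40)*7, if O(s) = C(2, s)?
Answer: -7/3 ≈ -2.3333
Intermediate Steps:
C(I, o) = -⅓ (C(I, o) = 1/(-3) = -⅓)
O(s) = -⅓
O(-40)*7 = -⅓*7 = -7/3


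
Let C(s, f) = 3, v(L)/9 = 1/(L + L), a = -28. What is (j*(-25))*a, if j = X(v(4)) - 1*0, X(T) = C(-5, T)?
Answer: 2100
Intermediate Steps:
v(L) = 9/(2*L) (v(L) = 9/(L + L) = 9/((2*L)) = 9*(1/(2*L)) = 9/(2*L))
X(T) = 3
j = 3 (j = 3 - 1*0 = 3 + 0 = 3)
(j*(-25))*a = (3*(-25))*(-28) = -75*(-28) = 2100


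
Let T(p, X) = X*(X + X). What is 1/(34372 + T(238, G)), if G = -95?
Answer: 1/52422 ≈ 1.9076e-5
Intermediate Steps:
T(p, X) = 2*X**2 (T(p, X) = X*(2*X) = 2*X**2)
1/(34372 + T(238, G)) = 1/(34372 + 2*(-95)**2) = 1/(34372 + 2*9025) = 1/(34372 + 18050) = 1/52422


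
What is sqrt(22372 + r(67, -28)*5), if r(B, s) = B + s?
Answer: sqrt(22567) ≈ 150.22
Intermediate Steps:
sqrt(22372 + r(67, -28)*5) = sqrt(22372 + (67 - 28)*5) = sqrt(22372 + 39*5) = sqrt(22372 + 195) = sqrt(22567)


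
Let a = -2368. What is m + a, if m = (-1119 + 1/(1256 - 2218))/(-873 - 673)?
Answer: -3520736257/1487252 ≈ -2367.3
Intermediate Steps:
m = 1076479/1487252 (m = (-1119 + 1/(-962))/(-1546) = (-1119 - 1/962)*(-1/1546) = -1076479/962*(-1/1546) = 1076479/1487252 ≈ 0.72380)
m + a = 1076479/1487252 - 2368 = -3520736257/1487252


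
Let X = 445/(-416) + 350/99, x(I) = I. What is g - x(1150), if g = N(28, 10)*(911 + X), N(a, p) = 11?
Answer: 33314569/3744 ≈ 8898.1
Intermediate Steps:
X = 101545/41184 (X = 445*(-1/416) + 350*(1/99) = -445/416 + 350/99 = 101545/41184 ≈ 2.4656)
g = 37620169/3744 (g = 11*(911 + 101545/41184) = 11*(37620169/41184) = 37620169/3744 ≈ 10048.)
g - x(1150) = 37620169/3744 - 1*1150 = 37620169/3744 - 1150 = 33314569/3744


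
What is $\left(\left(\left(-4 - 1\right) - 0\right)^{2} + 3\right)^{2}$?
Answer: $784$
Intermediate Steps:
$\left(\left(\left(-4 - 1\right) - 0\right)^{2} + 3\right)^{2} = \left(\left(\left(-4 - 1\right) + \left(-4 + 4\right)\right)^{2} + 3\right)^{2} = \left(\left(-5 + 0\right)^{2} + 3\right)^{2} = \left(\left(-5\right)^{2} + 3\right)^{2} = \left(25 + 3\right)^{2} = 28^{2} = 784$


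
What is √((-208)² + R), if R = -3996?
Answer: 2*√9817 ≈ 198.16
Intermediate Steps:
√((-208)² + R) = √((-208)² - 3996) = √(43264 - 3996) = √39268 = 2*√9817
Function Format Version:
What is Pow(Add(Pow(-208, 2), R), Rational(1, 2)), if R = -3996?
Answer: Mul(2, Pow(9817, Rational(1, 2))) ≈ 198.16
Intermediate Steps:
Pow(Add(Pow(-208, 2), R), Rational(1, 2)) = Pow(Add(Pow(-208, 2), -3996), Rational(1, 2)) = Pow(Add(43264, -3996), Rational(1, 2)) = Pow(39268, Rational(1, 2)) = Mul(2, Pow(9817, Rational(1, 2)))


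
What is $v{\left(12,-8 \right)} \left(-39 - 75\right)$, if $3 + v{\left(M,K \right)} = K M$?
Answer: $11286$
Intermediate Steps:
$v{\left(M,K \right)} = -3 + K M$
$v{\left(12,-8 \right)} \left(-39 - 75\right) = \left(-3 - 96\right) \left(-39 - 75\right) = \left(-3 - 96\right) \left(-114\right) = \left(-99\right) \left(-114\right) = 11286$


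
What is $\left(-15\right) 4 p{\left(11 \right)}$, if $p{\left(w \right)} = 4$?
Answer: $-240$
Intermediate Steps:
$\left(-15\right) 4 p{\left(11 \right)} = \left(-15\right) 4 \cdot 4 = \left(-60\right) 4 = -240$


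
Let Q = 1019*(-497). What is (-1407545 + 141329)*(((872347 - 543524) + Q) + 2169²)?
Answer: -5732085125256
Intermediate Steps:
Q = -506443
(-1407545 + 141329)*(((872347 - 543524) + Q) + 2169²) = (-1407545 + 141329)*(((872347 - 543524) - 506443) + 2169²) = -1266216*((328823 - 506443) + 4704561) = -1266216*(-177620 + 4704561) = -1266216*4526941 = -5732085125256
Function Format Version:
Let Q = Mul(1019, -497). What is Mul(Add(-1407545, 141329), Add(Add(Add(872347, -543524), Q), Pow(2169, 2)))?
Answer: -5732085125256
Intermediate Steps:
Q = -506443
Mul(Add(-1407545, 141329), Add(Add(Add(872347, -543524), Q), Pow(2169, 2))) = Mul(Add(-1407545, 141329), Add(Add(Add(872347, -543524), -506443), Pow(2169, 2))) = Mul(-1266216, Add(Add(328823, -506443), 4704561)) = Mul(-1266216, Add(-177620, 4704561)) = Mul(-1266216, 4526941) = -5732085125256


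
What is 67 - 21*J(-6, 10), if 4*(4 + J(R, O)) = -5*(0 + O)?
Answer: 827/2 ≈ 413.50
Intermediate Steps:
J(R, O) = -4 - 5*O/4 (J(R, O) = -4 + (-5*(0 + O))/4 = -4 + (-5*O)/4 = -4 - 5*O/4)
67 - 21*J(-6, 10) = 67 - 21*(-4 - 5/4*10) = 67 - 21*(-4 - 25/2) = 67 - 21*(-33/2) = 67 + 693/2 = 827/2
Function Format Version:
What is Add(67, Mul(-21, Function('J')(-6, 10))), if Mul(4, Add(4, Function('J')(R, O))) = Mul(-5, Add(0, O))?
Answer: Rational(827, 2) ≈ 413.50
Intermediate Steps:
Function('J')(R, O) = Add(-4, Mul(Rational(-5, 4), O)) (Function('J')(R, O) = Add(-4, Mul(Rational(1, 4), Mul(-5, Add(0, O)))) = Add(-4, Mul(Rational(1, 4), Mul(-5, O))) = Add(-4, Mul(Rational(-5, 4), O)))
Add(67, Mul(-21, Function('J')(-6, 10))) = Add(67, Mul(-21, Add(-4, Mul(Rational(-5, 4), 10)))) = Add(67, Mul(-21, Add(-4, Rational(-25, 2)))) = Add(67, Mul(-21, Rational(-33, 2))) = Add(67, Rational(693, 2)) = Rational(827, 2)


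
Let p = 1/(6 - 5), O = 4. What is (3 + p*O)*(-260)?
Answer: -1820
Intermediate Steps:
p = 1 (p = 1/1 = 1)
(3 + p*O)*(-260) = (3 + 1*4)*(-260) = (3 + 4)*(-260) = 7*(-260) = -1820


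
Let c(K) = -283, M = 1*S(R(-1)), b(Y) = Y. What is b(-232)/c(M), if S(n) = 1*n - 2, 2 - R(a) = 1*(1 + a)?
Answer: 232/283 ≈ 0.81979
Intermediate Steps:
R(a) = 1 - a (R(a) = 2 - (1 + a) = 2 + (-1 - a) = 1 - a)
S(n) = -2 + n (S(n) = n - 2 = -2 + n)
M = 0 (M = 1*(-2 + (1 - 1*(-1))) = 1*(-2 + (1 + 1)) = 1*(-2 + 2) = 1*0 = 0)
b(-232)/c(M) = -232/(-283) = -232*(-1/283) = 232/283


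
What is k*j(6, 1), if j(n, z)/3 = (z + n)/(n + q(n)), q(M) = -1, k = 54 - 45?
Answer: 189/5 ≈ 37.800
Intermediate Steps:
k = 9
j(n, z) = 3*(n + z)/(-1 + n) (j(n, z) = 3*((z + n)/(n - 1)) = 3*((n + z)/(-1 + n)) = 3*(n + z)/(-1 + n))
k*j(6, 1) = 9*(3*(6 + 1)/(-1 + 6)) = 9*(3*7/5) = 9*(3*(⅕)*7) = 9*(21/5) = 189/5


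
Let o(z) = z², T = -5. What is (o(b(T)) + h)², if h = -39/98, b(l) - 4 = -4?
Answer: 1521/9604 ≈ 0.15837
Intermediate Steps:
b(l) = 0 (b(l) = 4 - 4 = 0)
h = -39/98 (h = -39*1/98 = -39/98 ≈ -0.39796)
(o(b(T)) + h)² = (0² - 39/98)² = (0 - 39/98)² = (-39/98)² = 1521/9604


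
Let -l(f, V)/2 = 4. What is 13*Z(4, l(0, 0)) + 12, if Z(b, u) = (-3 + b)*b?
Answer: 64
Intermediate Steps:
l(f, V) = -8 (l(f, V) = -2*4 = -8)
Z(b, u) = b*(-3 + b)
13*Z(4, l(0, 0)) + 12 = 13*(4*(-3 + 4)) + 12 = 13*(4*1) + 12 = 13*4 + 12 = 52 + 12 = 64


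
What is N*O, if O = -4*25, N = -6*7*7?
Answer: 29400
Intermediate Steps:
N = -294 (N = -42*7 = -294)
O = -100
N*O = -294*(-100) = 29400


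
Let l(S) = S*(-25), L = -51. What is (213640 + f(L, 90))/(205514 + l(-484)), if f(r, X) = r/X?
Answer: 6409183/6528420 ≈ 0.98174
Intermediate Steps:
l(S) = -25*S
(213640 + f(L, 90))/(205514 + l(-484)) = (213640 - 51/90)/(205514 - 25*(-484)) = (213640 - 51*1/90)/(205514 + 12100) = (213640 - 17/30)/217614 = (6409183/30)*(1/217614) = 6409183/6528420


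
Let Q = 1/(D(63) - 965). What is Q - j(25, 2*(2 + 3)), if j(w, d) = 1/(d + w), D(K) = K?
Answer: -937/31570 ≈ -0.029680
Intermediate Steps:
Q = -1/902 (Q = 1/(63 - 965) = 1/(-902) = -1/902 ≈ -0.0011086)
Q - j(25, 2*(2 + 3)) = -1/902 - 1/(2*(2 + 3) + 25) = -1/902 - 1/(2*5 + 25) = -1/902 - 1/(10 + 25) = -1/902 - 1/35 = -937/31570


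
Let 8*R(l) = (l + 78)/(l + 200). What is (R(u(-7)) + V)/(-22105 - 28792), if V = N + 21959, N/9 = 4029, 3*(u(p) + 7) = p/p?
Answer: -12279137/10734640 ≈ -1.1439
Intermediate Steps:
u(p) = -20/3 (u(p) = -7 + (p/p)/3 = -7 + (⅓)*1 = -7 + ⅓ = -20/3)
N = 36261 (N = 9*4029 = 36261)
R(l) = (78 + l)/(8*(200 + l)) (R(l) = ((l + 78)/(l + 200))/8 = ((78 + l)/(200 + l))/8 = (78 + l)/(8*(200 + l)))
V = 58220 (V = 36261 + 21959 = 58220)
(R(u(-7)) + V)/(-22105 - 28792) = ((78 - 20/3)/(8*(200 - 20/3)) + 58220)/(-22105 - 28792) = ((⅛)*(214/3)/(580/3) + 58220)/(-50897) = ((⅛)*(3/580)*(214/3) + 58220)*(-1/50897) = (107/2320 + 58220)*(-1/50897) = (135070507/2320)*(-1/50897) = -12279137/10734640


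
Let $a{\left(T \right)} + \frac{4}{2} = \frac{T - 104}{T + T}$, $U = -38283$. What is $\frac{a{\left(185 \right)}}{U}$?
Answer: $\frac{659}{14164710} \approx 4.6524 \cdot 10^{-5}$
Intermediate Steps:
$a{\left(T \right)} = -2 + \frac{-104 + T}{2 T}$ ($a{\left(T \right)} = -2 + \frac{T - 104}{T + T} = -2 + \frac{-104 + T}{2 T}$)
$\frac{a{\left(185 \right)}}{U} = \frac{- \frac{3}{2} - \frac{52}{185}}{-38283} = \left(- \frac{3}{2} - \frac{52}{185}\right) \left(- \frac{1}{38283}\right) = \left(- \frac{659}{370}\right) \left(- \frac{1}{38283}\right) = \frac{659}{14164710}$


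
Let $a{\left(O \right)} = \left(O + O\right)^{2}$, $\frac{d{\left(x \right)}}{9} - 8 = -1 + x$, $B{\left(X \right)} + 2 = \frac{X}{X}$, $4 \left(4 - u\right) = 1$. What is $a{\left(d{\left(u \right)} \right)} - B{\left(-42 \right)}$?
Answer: $\frac{149773}{4} \approx 37443.0$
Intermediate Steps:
$u = \frac{15}{4}$ ($u = 4 - \frac{1}{4} = \frac{15}{4} \approx 3.75$)
$B{\left(X \right)} = -1$ ($B{\left(X \right)} = -2 + \frac{X}{X} = -2 + 1 = -1$)
$d{\left(x \right)} = 63 + 9 x$ ($d{\left(x \right)} = 72 + 9 \left(-1 + x\right) = 72 + \left(-9 + 9 x\right) = 63 + 9 x$)
$a{\left(O \right)} = 4 O^{2}$ ($a{\left(O \right)} = \left(2 O\right)^{2} = 4 O^{2}$)
$a{\left(d{\left(u \right)} \right)} - B{\left(-42 \right)} = 4 \left(63 + 9 \cdot \frac{15}{4}\right)^{2} - -1 = 4 \left(63 + \frac{135}{4}\right)^{2} + 1 = 4 \left(\frac{387}{4}\right)^{2} + 1 = 4 \cdot \frac{149769}{16} + 1 = \frac{149769}{4} + 1 = \frac{149773}{4}$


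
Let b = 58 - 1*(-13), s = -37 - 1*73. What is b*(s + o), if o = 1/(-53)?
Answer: -414001/53 ≈ -7811.3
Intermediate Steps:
s = -110 (s = -37 - 73 = -110)
o = -1/53 ≈ -0.018868
b = 71 (b = 58 + 13 = 71)
b*(s + o) = 71*(-110 - 1/53) = 71*(-5831/53) = -414001/53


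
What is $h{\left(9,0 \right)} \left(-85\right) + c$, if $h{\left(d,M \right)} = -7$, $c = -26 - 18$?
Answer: $551$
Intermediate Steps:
$c = -44$
$h{\left(9,0 \right)} \left(-85\right) + c = \left(-7\right) \left(-85\right) - 44 = 595 - 44 = 551$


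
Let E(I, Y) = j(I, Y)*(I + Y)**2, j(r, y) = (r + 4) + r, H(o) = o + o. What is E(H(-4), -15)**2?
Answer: 40297104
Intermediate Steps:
H(o) = 2*o
j(r, y) = 4 + 2*r (j(r, y) = (4 + r) + r = 4 + 2*r)
E(I, Y) = (I + Y)**2*(4 + 2*I) (E(I, Y) = (4 + 2*I)*(I + Y)**2 = (I + Y)**2*(4 + 2*I))
E(H(-4), -15)**2 = (2*(2*(-4) - 15)**2*(2 + 2*(-4)))**2 = (2*(-8 - 15)**2*(2 - 8))**2 = (2*(-23)**2*(-6))**2 = (2*529*(-6))**2 = (-6348)**2 = 40297104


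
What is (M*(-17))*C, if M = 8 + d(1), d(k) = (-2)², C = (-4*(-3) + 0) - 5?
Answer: -1428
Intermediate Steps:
C = 7 (C = (12 + 0) - 5 = 12 - 5 = 7)
d(k) = 4
M = 12 (M = 8 + 4 = 12)
(M*(-17))*C = (12*(-17))*7 = -204*7 = -1428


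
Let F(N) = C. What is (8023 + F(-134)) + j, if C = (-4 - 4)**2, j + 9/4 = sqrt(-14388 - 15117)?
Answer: 32339/4 + I*sqrt(29505) ≈ 8084.8 + 171.77*I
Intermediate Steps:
j = -9/4 + I*sqrt(29505) (j = -9/4 + sqrt(-14388 - 15117) = -9/4 + sqrt(-29505) = -9/4 + I*sqrt(29505) ≈ -2.25 + 171.77*I)
C = 64 (C = (-8)**2 = 64)
F(N) = 64
(8023 + F(-134)) + j = (8023 + 64) + (-9/4 + I*sqrt(29505)) = 8087 + (-9/4 + I*sqrt(29505)) = 32339/4 + I*sqrt(29505)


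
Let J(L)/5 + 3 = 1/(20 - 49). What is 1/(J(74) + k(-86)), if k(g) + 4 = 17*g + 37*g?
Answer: -29/135232 ≈ -0.00021445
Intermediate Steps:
k(g) = -4 + 54*g (k(g) = -4 + (17*g + 37*g) = -4 + 54*g)
J(L) = -440/29 (J(L) = -15 + 5/(20 - 49) = -15 + 5/(-29) = -15 + 5*(-1/29) = -15 - 5/29 = -440/29)
1/(J(74) + k(-86)) = 1/(-440/29 + (-4 + 54*(-86))) = 1/(-440/29 + (-4 - 4644)) = 1/(-440/29 - 4648) = 1/(-135232/29) = -29/135232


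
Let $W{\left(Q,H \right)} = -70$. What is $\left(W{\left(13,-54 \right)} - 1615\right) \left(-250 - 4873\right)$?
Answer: $8632255$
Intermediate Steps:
$\left(W{\left(13,-54 \right)} - 1615\right) \left(-250 - 4873\right) = \left(-70 - 1615\right) \left(-250 - 4873\right) = - 1685 \left(-250 - 4873\right) = \left(-1685\right) \left(-5123\right) = 8632255$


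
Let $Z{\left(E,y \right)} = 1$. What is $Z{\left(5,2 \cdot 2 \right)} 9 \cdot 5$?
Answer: $45$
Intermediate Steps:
$Z{\left(5,2 \cdot 2 \right)} 9 \cdot 5 = 1 \cdot 9 \cdot 5 = 9 \cdot 5 = 45$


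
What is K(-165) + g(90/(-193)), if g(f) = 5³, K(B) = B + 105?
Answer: 65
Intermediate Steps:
K(B) = 105 + B
g(f) = 125
K(-165) + g(90/(-193)) = (105 - 165) + 125 = -60 + 125 = 65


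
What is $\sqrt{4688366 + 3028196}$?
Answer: $\sqrt{7716562} \approx 2777.9$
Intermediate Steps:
$\sqrt{4688366 + 3028196} = \sqrt{7716562}$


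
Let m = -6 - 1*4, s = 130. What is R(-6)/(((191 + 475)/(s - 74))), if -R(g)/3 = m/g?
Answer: -140/333 ≈ -0.42042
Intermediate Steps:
m = -10 (m = -6 - 4 = -10)
R(g) = 30/g (R(g) = -(-30)/g = 30/g)
R(-6)/(((191 + 475)/(s - 74))) = (30/(-6))/(((191 + 475)/(130 - 74))) = (30*(-⅙))/((666/56)) = -5/(666*(1/56)) = -5/333/28 = -5*28/333 = -140/333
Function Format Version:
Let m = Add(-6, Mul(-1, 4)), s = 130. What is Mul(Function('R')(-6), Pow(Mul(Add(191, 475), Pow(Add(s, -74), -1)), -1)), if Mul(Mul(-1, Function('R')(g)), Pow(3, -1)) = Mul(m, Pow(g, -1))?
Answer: Rational(-140, 333) ≈ -0.42042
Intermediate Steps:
m = -10 (m = Add(-6, -4) = -10)
Function('R')(g) = Mul(30, Pow(g, -1)) (Function('R')(g) = Mul(-3, Mul(-10, Pow(g, -1))) = Mul(30, Pow(g, -1)))
Mul(Function('R')(-6), Pow(Mul(Add(191, 475), Pow(Add(s, -74), -1)), -1)) = Mul(Mul(30, Pow(-6, -1)), Pow(Mul(Add(191, 475), Pow(Add(130, -74), -1)), -1)) = Mul(Mul(30, Rational(-1, 6)), Pow(Mul(666, Pow(56, -1)), -1)) = Mul(-5, Pow(Mul(666, Rational(1, 56)), -1)) = Mul(-5, Pow(Rational(333, 28), -1)) = Mul(-5, Rational(28, 333)) = Rational(-140, 333)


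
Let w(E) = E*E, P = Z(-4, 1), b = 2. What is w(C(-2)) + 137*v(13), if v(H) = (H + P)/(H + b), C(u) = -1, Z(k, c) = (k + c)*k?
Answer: 688/3 ≈ 229.33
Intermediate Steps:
Z(k, c) = k*(c + k) (Z(k, c) = (c + k)*k = k*(c + k))
P = 12 (P = -4*(1 - 4) = -4*(-3) = 12)
v(H) = (12 + H)/(2 + H) (v(H) = (H + 12)/(H + 2) = (12 + H)/(2 + H))
w(E) = E**2
w(C(-2)) + 137*v(13) = (-1)**2 + 137*((12 + 13)/(2 + 13)) = 1 + 137*(25/15) = 1 + 137*((1/15)*25) = 1 + 137*(5/3) = 1 + 685/3 = 688/3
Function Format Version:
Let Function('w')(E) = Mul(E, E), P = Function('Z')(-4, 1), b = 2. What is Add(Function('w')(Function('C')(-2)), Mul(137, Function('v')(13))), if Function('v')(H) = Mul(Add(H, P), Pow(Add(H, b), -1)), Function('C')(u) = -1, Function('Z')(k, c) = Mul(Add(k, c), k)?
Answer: Rational(688, 3) ≈ 229.33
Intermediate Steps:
Function('Z')(k, c) = Mul(k, Add(c, k)) (Function('Z')(k, c) = Mul(Add(c, k), k) = Mul(k, Add(c, k)))
P = 12 (P = Mul(-4, Add(1, -4)) = Mul(-4, -3) = 12)
Function('v')(H) = Mul(Pow(Add(2, H), -1), Add(12, H)) (Function('v')(H) = Mul(Add(H, 12), Pow(Add(H, 2), -1)) = Mul(Add(12, H), Pow(Add(2, H), -1)) = Mul(Pow(Add(2, H), -1), Add(12, H)))
Function('w')(E) = Pow(E, 2)
Add(Function('w')(Function('C')(-2)), Mul(137, Function('v')(13))) = Add(Pow(-1, 2), Mul(137, Mul(Pow(Add(2, 13), -1), Add(12, 13)))) = Add(1, Mul(137, Mul(Pow(15, -1), 25))) = Add(1, Mul(137, Mul(Rational(1, 15), 25))) = Add(1, Mul(137, Rational(5, 3))) = Add(1, Rational(685, 3)) = Rational(688, 3)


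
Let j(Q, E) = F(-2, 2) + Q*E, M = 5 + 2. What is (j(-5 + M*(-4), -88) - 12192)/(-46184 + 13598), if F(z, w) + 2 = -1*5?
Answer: 9295/32586 ≈ 0.28524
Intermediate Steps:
F(z, w) = -7 (F(z, w) = -2 - 1*5 = -2 - 5 = -7)
M = 7
j(Q, E) = -7 + E*Q (j(Q, E) = -7 + Q*E = -7 + E*Q)
(j(-5 + M*(-4), -88) - 12192)/(-46184 + 13598) = ((-7 - 88*(-5 + 7*(-4))) - 12192)/(-46184 + 13598) = ((-7 - 88*(-5 - 28)) - 12192)/(-32586) = ((-7 - 88*(-33)) - 12192)*(-1/32586) = ((-7 + 2904) - 12192)*(-1/32586) = (2897 - 12192)*(-1/32586) = -9295*(-1/32586) = 9295/32586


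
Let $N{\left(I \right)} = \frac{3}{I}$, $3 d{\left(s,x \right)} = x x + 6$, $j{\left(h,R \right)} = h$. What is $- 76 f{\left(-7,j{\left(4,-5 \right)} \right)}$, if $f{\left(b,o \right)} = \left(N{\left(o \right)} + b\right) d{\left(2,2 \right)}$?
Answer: $\frac{4750}{3} \approx 1583.3$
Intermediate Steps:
$d{\left(s,x \right)} = 2 + \frac{x^{2}}{3}$ ($d{\left(s,x \right)} = \frac{x x + 6}{3} = \frac{x^{2} + 6}{3} = \frac{6 + x^{2}}{3} = 2 + \frac{x^{2}}{3}$)
$f{\left(b,o \right)} = \frac{10}{o} + \frac{10 b}{3}$ ($f{\left(b,o \right)} = \left(\frac{3}{o} + b\right) \left(2 + \frac{2^{2}}{3}\right) = \left(b + \frac{3}{o}\right) \left(2 + \frac{1}{3} \cdot 4\right) = \left(b + \frac{3}{o}\right) \left(2 + \frac{4}{3}\right) = \left(b + \frac{3}{o}\right) \frac{10}{3} = \frac{10}{o} + \frac{10 b}{3}$)
$- 76 f{\left(-7,j{\left(4,-5 \right)} \right)} = - 76 \left(\frac{10}{4} + \frac{10}{3} \left(-7\right)\right) = - 76 \left(10 \cdot \frac{1}{4} - \frac{70}{3}\right) = - 76 \left(\frac{5}{2} - \frac{70}{3}\right) = \left(-76\right) \left(- \frac{125}{6}\right) = \frac{4750}{3}$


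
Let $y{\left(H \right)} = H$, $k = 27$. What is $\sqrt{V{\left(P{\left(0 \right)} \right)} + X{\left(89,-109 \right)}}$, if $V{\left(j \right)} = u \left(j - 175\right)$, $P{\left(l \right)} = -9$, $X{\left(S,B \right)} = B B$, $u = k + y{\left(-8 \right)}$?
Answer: $\sqrt{8385} \approx 91.57$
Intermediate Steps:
$u = 19$ ($u = 27 - 8 = 19$)
$X{\left(S,B \right)} = B^{2}$
$V{\left(j \right)} = -3325 + 19 j$ ($V{\left(j \right)} = 19 \left(j - 175\right) = 19 \left(-175 + j\right) = -3325 + 19 j$)
$\sqrt{V{\left(P{\left(0 \right)} \right)} + X{\left(89,-109 \right)}} = \sqrt{\left(-3325 + 19 \left(-9\right)\right) + \left(-109\right)^{2}} = \sqrt{\left(-3325 - 171\right) + 11881} = \sqrt{-3496 + 11881} = \sqrt{8385}$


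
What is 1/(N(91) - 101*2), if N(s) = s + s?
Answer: -1/20 ≈ -0.050000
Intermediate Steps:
N(s) = 2*s
1/(N(91) - 101*2) = 1/(2*91 - 101*2) = 1/(182 - 202) = 1/(-20) = -1/20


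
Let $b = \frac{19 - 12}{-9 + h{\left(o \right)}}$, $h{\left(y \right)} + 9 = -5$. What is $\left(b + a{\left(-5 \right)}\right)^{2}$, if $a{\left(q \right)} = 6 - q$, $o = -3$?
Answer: $\frac{60516}{529} \approx 114.4$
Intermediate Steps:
$h{\left(y \right)} = -14$ ($h{\left(y \right)} = -9 - 5 = -14$)
$b = - \frac{7}{23}$ ($b = \frac{19 - 12}{-9 - 14} = \frac{7}{-23} = 7 \left(- \frac{1}{23}\right) = - \frac{7}{23} \approx -0.30435$)
$\left(b + a{\left(-5 \right)}\right)^{2} = \left(- \frac{7}{23} + \left(6 - -5\right)\right)^{2} = \left(- \frac{7}{23} + \left(6 + 5\right)\right)^{2} = \left(- \frac{7}{23} + 11\right)^{2} = \left(\frac{246}{23}\right)^{2} = \frac{60516}{529}$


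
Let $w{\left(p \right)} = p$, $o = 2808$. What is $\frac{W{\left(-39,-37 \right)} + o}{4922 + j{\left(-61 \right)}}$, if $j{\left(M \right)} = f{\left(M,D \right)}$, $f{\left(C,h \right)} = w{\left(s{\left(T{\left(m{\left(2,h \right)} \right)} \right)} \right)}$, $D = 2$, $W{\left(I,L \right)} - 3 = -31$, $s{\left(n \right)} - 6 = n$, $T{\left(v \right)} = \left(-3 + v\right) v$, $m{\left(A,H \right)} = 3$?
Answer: $\frac{695}{1232} \approx 0.56412$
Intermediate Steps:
$T{\left(v \right)} = v \left(-3 + v\right)$
$s{\left(n \right)} = 6 + n$
$W{\left(I,L \right)} = -28$ ($W{\left(I,L \right)} = 3 - 31 = -28$)
$f{\left(C,h \right)} = 6$ ($f{\left(C,h \right)} = 6 + 3 \left(-3 + 3\right) = 6 + 3 \cdot 0 = 6 + 0 = 6$)
$j{\left(M \right)} = 6$
$\frac{W{\left(-39,-37 \right)} + o}{4922 + j{\left(-61 \right)}} = \frac{-28 + 2808}{4922 + 6} = \frac{2780}{4928} = 2780 \cdot \frac{1}{4928} = \frac{695}{1232}$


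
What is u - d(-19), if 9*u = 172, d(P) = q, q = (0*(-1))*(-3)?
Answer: 172/9 ≈ 19.111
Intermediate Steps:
q = 0 (q = 0*(-3) = 0)
d(P) = 0
u = 172/9 (u = (⅑)*172 = 172/9 ≈ 19.111)
u - d(-19) = 172/9 - 1*0 = 172/9 + 0 = 172/9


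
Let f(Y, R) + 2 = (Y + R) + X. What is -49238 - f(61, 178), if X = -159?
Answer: -49316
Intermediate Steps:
f(Y, R) = -161 + R + Y (f(Y, R) = -2 + ((Y + R) - 159) = -2 + ((R + Y) - 159) = -2 + (-159 + R + Y) = -161 + R + Y)
-49238 - f(61, 178) = -49238 - (-161 + 178 + 61) = -49238 - 1*78 = -49238 - 78 = -49316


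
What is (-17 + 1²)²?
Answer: 256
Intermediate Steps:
(-17 + 1²)² = (-17 + 1)² = (-16)² = 256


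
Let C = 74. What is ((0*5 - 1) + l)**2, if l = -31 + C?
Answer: 1764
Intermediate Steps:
l = 43 (l = -31 + 74 = 43)
((0*5 - 1) + l)**2 = ((0*5 - 1) + 43)**2 = ((0 - 1) + 43)**2 = (-1 + 43)**2 = 42**2 = 1764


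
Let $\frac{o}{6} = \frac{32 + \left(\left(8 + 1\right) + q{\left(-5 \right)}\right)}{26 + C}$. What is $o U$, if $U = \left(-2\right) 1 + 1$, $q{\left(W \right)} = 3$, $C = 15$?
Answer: $- \frac{264}{41} \approx -6.439$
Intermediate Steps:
$U = -1$ ($U = -2 + 1 = -1$)
$o = \frac{264}{41}$ ($o = 6 \frac{32 + \left(\left(8 + 1\right) + 3\right)}{26 + 15} = 6 \frac{32 + \left(9 + 3\right)}{41} = 6 \left(32 + 12\right) \frac{1}{41} = 6 \cdot 44 \cdot \frac{1}{41} = 6 \cdot \frac{44}{41} = \frac{264}{41} \approx 6.439$)
$o U = \frac{264}{41} \left(-1\right) = - \frac{264}{41}$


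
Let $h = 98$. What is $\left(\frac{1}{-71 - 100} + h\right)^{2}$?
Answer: $\frac{280797049}{29241} \approx 9602.9$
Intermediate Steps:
$\left(\frac{1}{-71 - 100} + h\right)^{2} = \left(\frac{1}{-71 - 100} + 98\right)^{2} = \left(\frac{1}{-171} + 98\right)^{2} = \left(- \frac{1}{171} + 98\right)^{2} = \left(\frac{16757}{171}\right)^{2} = \frac{280797049}{29241}$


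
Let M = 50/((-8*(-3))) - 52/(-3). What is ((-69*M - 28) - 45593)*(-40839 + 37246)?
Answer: 674919899/4 ≈ 1.6873e+8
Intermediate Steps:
M = 233/12 (M = 50/24 - 52*(-⅓) = 50*(1/24) + 52/3 = 25/12 + 52/3 = 233/12 ≈ 19.417)
((-69*M - 28) - 45593)*(-40839 + 37246) = ((-69*233/12 - 28) - 45593)*(-40839 + 37246) = ((-5359/4 - 28) - 45593)*(-3593) = (-5471/4 - 45593)*(-3593) = -187843/4*(-3593) = 674919899/4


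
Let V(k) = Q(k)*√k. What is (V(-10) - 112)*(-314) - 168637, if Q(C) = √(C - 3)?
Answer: -133469 + 314*√130 ≈ -1.2989e+5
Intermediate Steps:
Q(C) = √(-3 + C)
V(k) = √k*√(-3 + k) (V(k) = √(-3 + k)*√k = √k*√(-3 + k))
(V(-10) - 112)*(-314) - 168637 = (√(-10)*√(-3 - 10) - 112)*(-314) - 168637 = ((I*√10)*√(-13) - 112)*(-314) - 168637 = ((I*√10)*(I*√13) - 112)*(-314) - 168637 = (-√130 - 112)*(-314) - 168637 = (-112 - √130)*(-314) - 168637 = (35168 + 314*√130) - 168637 = -133469 + 314*√130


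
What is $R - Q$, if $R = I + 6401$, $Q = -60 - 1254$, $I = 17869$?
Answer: $25584$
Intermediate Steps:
$Q = -1314$ ($Q = -60 - 1254 = -1314$)
$R = 24270$ ($R = 17869 + 6401 = 24270$)
$R - Q = 24270 - -1314 = 24270 + 1314 = 25584$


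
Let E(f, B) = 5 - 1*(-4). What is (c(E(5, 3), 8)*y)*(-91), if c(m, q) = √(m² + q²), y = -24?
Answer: 2184*√145 ≈ 26299.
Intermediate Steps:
E(f, B) = 9 (E(f, B) = 5 + 4 = 9)
(c(E(5, 3), 8)*y)*(-91) = (√(9² + 8²)*(-24))*(-91) = (√(81 + 64)*(-24))*(-91) = (√145*(-24))*(-91) = -24*√145*(-91) = 2184*√145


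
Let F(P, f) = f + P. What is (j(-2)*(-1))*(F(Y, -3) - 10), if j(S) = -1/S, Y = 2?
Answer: 11/2 ≈ 5.5000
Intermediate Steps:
F(P, f) = P + f
(j(-2)*(-1))*(F(Y, -3) - 10) = (-1/(-2)*(-1))*((2 - 3) - 10) = (-1*(-½)*(-1))*(-1 - 10) = ((½)*(-1))*(-11) = -½*(-11) = 11/2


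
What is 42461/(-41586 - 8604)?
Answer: -42461/50190 ≈ -0.84601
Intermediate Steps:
42461/(-41586 - 8604) = 42461/(-50190) = 42461*(-1/50190) = -42461/50190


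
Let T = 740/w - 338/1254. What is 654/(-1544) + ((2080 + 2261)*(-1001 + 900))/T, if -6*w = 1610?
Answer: 34168082469825/235920884 ≈ 1.4483e+5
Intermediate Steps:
w = -805/3 (w = -1/6*1610 = -805/3 ≈ -268.33)
T = -305597/100947 (T = 740/(-805/3) - 338/1254 = 740*(-3/805) - 338*1/1254 = -444/161 - 169/627 = -305597/100947 ≈ -3.0273)
654/(-1544) + ((2080 + 2261)*(-1001 + 900))/T = 654/(-1544) + ((2080 + 2261)*(-1001 + 900))/(-305597/100947) = 654*(-1/1544) + (4341*(-101))*(-100947/305597) = -327/772 - 438441*(-100947/305597) = -327/772 + 44259303627/305597 = 34168082469825/235920884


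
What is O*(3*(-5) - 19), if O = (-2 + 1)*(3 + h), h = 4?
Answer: 238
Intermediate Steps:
O = -7 (O = (-2 + 1)*(3 + 4) = -1*7 = -7)
O*(3*(-5) - 19) = -7*(3*(-5) - 19) = -7*(-15 - 19) = -7*(-34) = 238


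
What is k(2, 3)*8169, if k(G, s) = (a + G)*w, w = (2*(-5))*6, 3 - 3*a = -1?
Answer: -1633800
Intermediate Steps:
a = 4/3 (a = 1 - ⅓*(-1) = 1 + ⅓ = 4/3 ≈ 1.3333)
w = -60 (w = -10*6 = -60)
k(G, s) = -80 - 60*G (k(G, s) = (4/3 + G)*(-60) = -80 - 60*G)
k(2, 3)*8169 = (-80 - 60*2)*8169 = (-80 - 120)*8169 = -200*8169 = -1633800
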